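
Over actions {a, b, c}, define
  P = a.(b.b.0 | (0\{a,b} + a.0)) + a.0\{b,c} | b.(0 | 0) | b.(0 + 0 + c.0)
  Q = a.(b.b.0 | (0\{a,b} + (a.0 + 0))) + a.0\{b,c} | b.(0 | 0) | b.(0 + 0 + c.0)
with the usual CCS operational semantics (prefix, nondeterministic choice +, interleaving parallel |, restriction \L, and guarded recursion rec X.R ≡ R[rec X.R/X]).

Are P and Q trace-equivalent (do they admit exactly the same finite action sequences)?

Reachable graph of P (18 states):
  s0 = a.(b.b.0 | (0\{a,b} + a.0)) + a.0\{b,c} | b.(0 | 0) | b.(0 + 0 + c.0) | ··a··> s1, ··a··> s2, ··b··> s3, ··b··> s4
  s1 = 0\{b,c} | b.(0 | 0) | b.(0 + 0 + c.0) | ··b··> s5, ··b··> s6
  s2 = b.b.0 | (0\{a,b} + a.0) | ··a··> s7, ··b··> s8
  s3 = a.0\{b,c} | (0 | 0) | b.(0 + 0 + c.0) | ··a··> s5, ··b··> s9
  s4 = a.0\{b,c} | b.(0 | 0) | (0 + 0 + c.0) | ··a··> s6, ··b··> s9, ··c··> s10
  s5 = 0\{b,c} | (0 | 0) | b.(0 + 0 + c.0) | ··b··> s11
  s6 = 0\{b,c} | b.(0 | 0) | (0 + 0 + c.0) | ··b··> s11, ··c··> s12
  s7 = b.b.0 | 0 | ··b··> s13
  s8 = b.0 | (0\{a,b} + a.0) | ··a··> s13, ··b··> s14
  s9 = a.0\{b,c} | (0 | 0) | (0 + 0 + c.0) | ··a··> s11, ··c··> s15
  s10 = a.0\{b,c} | b.(0 | 0) | 0 | ··a··> s12, ··b··> s15
  s11 = 0\{b,c} | (0 | 0) | (0 + 0 + c.0) | ··c··> s16
  s12 = 0\{b,c} | b.(0 | 0) | 0 | ··b··> s16
  s13 = b.0 | 0 | ··b··> s17
  s14 = 0 | (0\{a,b} + a.0) | ··a··> s17
  s15 = a.0\{b,c} | (0 | 0) | 0 | ··a··> s16
  s16 = 0\{b,c} | (0 | 0) | 0 | deadlocked
  s17 = 0 | 0 | deadlocked
Reachable graph of Q (18 states):
  t0 = a.(b.b.0 | (0\{a,b} + (a.0 + 0))) + a.0\{b,c} | b.(0 | 0) | b.(0 + 0 + c.0) | ··a··> t1, ··a··> t2, ··b··> t3, ··b··> t4
  t1 = 0\{b,c} | b.(0 | 0) | b.(0 + 0 + c.0) | ··b··> t5, ··b··> t6
  t2 = b.b.0 | (0\{a,b} + (a.0 + 0)) | ··a··> t7, ··b··> t8
  t3 = a.0\{b,c} | (0 | 0) | b.(0 + 0 + c.0) | ··a··> t5, ··b··> t9
  t4 = a.0\{b,c} | b.(0 | 0) | (0 + 0 + c.0) | ··a··> t6, ··b··> t9, ··c··> t10
  t5 = 0\{b,c} | (0 | 0) | b.(0 + 0 + c.0) | ··b··> t11
  t6 = 0\{b,c} | b.(0 | 0) | (0 + 0 + c.0) | ··b··> t11, ··c··> t12
  t7 = b.b.0 | 0 | ··b··> t13
  t8 = b.0 | (0\{a,b} + (a.0 + 0)) | ··a··> t13, ··b··> t14
  t9 = a.0\{b,c} | (0 | 0) | (0 + 0 + c.0) | ··a··> t11, ··c··> t15
  t10 = a.0\{b,c} | b.(0 | 0) | 0 | ··a··> t12, ··b··> t15
  t11 = 0\{b,c} | (0 | 0) | (0 + 0 + c.0) | ··c··> t16
  t12 = 0\{b,c} | b.(0 | 0) | 0 | ··b··> t16
  t13 = b.0 | 0 | ··b··> t17
  t14 = 0 | (0\{a,b} + (a.0 + 0)) | ··a··> t17
  t15 = a.0\{b,c} | (0 | 0) | 0 | ··a··> t16
  t16 = 0\{b,c} | (0 | 0) | 0 | deadlocked
  t17 = 0 | 0 | deadlocked
Bisimilarity quotient blocks:
  B0 = {s0, t0}
  B1 = {s3, t3}
  B2 = {s5, t5}
  B3 = {s11, t11}
  B4 = {s16, s17, t16, t17}
  B5 = {s9, t9}
  B6 = {s14, s15, t14, t15}
  B7 = {s1, t1}
  B8 = {s6, t6}
  B9 = {s12, s13, t12, t13}
  B10 = {s4, t4}
  B11 = {s10, s8, t10, t8}
  B12 = {s2, t2}
  B13 = {s7, t7}
s0 ∈ B0, t0 ∈ B0 → same block
Bisimilar ⇒ trace-equivalent.

traces(P) = traces(Q)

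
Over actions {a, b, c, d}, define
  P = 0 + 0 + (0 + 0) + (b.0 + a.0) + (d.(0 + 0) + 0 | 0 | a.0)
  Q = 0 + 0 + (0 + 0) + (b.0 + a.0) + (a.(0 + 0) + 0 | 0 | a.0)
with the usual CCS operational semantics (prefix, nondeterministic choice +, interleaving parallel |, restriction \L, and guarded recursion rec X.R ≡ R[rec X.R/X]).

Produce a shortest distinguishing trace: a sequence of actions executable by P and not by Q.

d

LTS(P): 4 reachable states
  m0 = 0 + 0 + (0 + 0) + (b.0 + a.0) + (d.(0 + 0) + 0 | 0 | a.0) | =a=> m1, =a=> m2, =b=> m1, =d=> m3
  m1 = 0 | deadlocked
  m2 = 0 | 0 | 0 | deadlocked
  m3 = 0 + 0 | deadlocked
LTS(Q): 4 reachable states
  n0 = 0 + 0 + (0 + 0) + (b.0 + a.0) + (a.(0 + 0) + 0 | 0 | a.0) | =a=> n1, =a=> n2, =a=> n3, =b=> n1
  n1 = 0 | deadlocked
  n2 = 0 + 0 | deadlocked
  n3 = 0 | 0 | 0 | deadlocked
Run σ = ⟨d⟩ on P: start {m0}
  [1] d ⇒ {m3}
  ✓ P
Run σ = ⟨d⟩ on Q: start {n0}
  [1] d ⇒ no successor for Q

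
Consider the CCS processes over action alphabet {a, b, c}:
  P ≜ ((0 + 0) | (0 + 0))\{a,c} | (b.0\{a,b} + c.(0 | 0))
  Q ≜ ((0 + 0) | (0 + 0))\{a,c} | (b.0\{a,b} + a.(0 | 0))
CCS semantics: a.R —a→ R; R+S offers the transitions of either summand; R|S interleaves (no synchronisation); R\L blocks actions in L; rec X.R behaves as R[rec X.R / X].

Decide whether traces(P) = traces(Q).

Reachable graph of P (3 states):
  s0 = ((0 + 0) | (0 + 0))\{a,c} | (b.0\{a,b} + c.(0 | 0)) ⊢ ··b··> s1, ··c··> s2
  s1 = ((0 + 0) | (0 + 0))\{a,c} | 0\{a,b} ⊢ ·
  s2 = ((0 + 0) | (0 + 0))\{a,c} | (0 | 0) ⊢ ·
Reachable graph of Q (3 states):
  t0 = ((0 + 0) | (0 + 0))\{a,c} | (b.0\{a,b} + a.(0 | 0)) ⊢ ··a··> t1, ··b··> t2
  t1 = ((0 + 0) | (0 + 0))\{a,c} | (0 | 0) ⊢ ·
  t2 = ((0 + 0) | (0 + 0))\{a,c} | 0\{a,b} ⊢ ·
Trace ⟨c⟩ through P, begin at {s0}:
  after c @ step 1: {s2}
  ✓ P
Trace ⟨c⟩ through Q, begin at {t0}:
  after c @ step 1: ∅ (Q stuck)

trace-distinct — witness ⟨c⟩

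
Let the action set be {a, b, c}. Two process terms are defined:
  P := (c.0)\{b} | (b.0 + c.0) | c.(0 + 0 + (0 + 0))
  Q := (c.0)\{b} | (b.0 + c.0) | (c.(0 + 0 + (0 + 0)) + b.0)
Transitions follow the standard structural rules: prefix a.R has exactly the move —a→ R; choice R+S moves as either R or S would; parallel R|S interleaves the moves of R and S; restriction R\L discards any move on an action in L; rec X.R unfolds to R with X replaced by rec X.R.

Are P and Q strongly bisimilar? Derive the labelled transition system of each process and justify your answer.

NO

P's transition system — 8 states:
  p0 = (c.0)\{b} | (b.0 + c.0) | c.(0 + 0 + (0 + 0)) has moves =b=> p1, =c=> p1, =c=> p2, =c=> p3
  p1 = (c.0)\{b} | 0 | c.(0 + 0 + (0 + 0)) has moves =c=> p4, =c=> p5
  p2 = (c.0)\{b} | (b.0 + c.0) | (0 + 0 + (0 + 0)) has moves =b=> p4, =c=> p4, =c=> p6
  p3 = 0\{b} | (b.0 + c.0) | c.(0 + 0 + (0 + 0)) has moves =b=> p5, =c=> p5, =c=> p6
  p4 = (c.0)\{b} | 0 | (0 + 0 + (0 + 0)) has moves =c=> p7
  p5 = 0\{b} | 0 | c.(0 + 0 + (0 + 0)) has moves =c=> p7
  p6 = 0\{b} | (b.0 + c.0) | (0 + 0 + (0 + 0)) has moves =b=> p7, =c=> p7
  p7 = 0\{b} | 0 | (0 + 0 + (0 + 0)) has moves ∅
Q's transition system — 12 states:
  q0 = (c.0)\{b} | (b.0 + c.0) | (c.(0 + 0 + (0 + 0)) + b.0) has moves =b=> q1, =b=> q2, =c=> q2, =c=> q3, =c=> q4
  q1 = (c.0)\{b} | (b.0 + c.0) | 0 has moves =b=> q5, =c=> q5, =c=> q6
  q2 = (c.0)\{b} | 0 | (c.(0 + 0 + (0 + 0)) + b.0) has moves =b=> q5, =c=> q7, =c=> q8
  q3 = (c.0)\{b} | (b.0 + c.0) | (0 + 0 + (0 + 0)) has moves =b=> q7, =c=> q7, =c=> q9
  q4 = 0\{b} | (b.0 + c.0) | (c.(0 + 0 + (0 + 0)) + b.0) has moves =b=> q6, =b=> q8, =c=> q8, =c=> q9
  q5 = (c.0)\{b} | 0 | 0 has moves =c=> q10
  q6 = 0\{b} | (b.0 + c.0) | 0 has moves =b=> q10, =c=> q10
  q7 = (c.0)\{b} | 0 | (0 + 0 + (0 + 0)) has moves =c=> q11
  q8 = 0\{b} | 0 | (c.(0 + 0 + (0 + 0)) + b.0) has moves =b=> q10, =c=> q11
  q9 = 0\{b} | (b.0 + c.0) | (0 + 0 + (0 + 0)) has moves =b=> q11, =c=> q11
  q10 = 0\{b} | 0 | 0 has moves ∅
  q11 = 0\{b} | 0 | (0 + 0 + (0 + 0)) has moves ∅
Partition-refinement fixed point:
  B0 = {p0}
  B1 = {p1}
  B2 = {p4, p5, q5, q7}
  B3 = {p7, q10, q11}
  B4 = {p2, p3, q1, q2, q3}
  B5 = {p6, q6, q8, q9}
  B6 = {q0}
  B7 = {q4}
p0 ∈ B0, q0 ∈ B6 → different blocks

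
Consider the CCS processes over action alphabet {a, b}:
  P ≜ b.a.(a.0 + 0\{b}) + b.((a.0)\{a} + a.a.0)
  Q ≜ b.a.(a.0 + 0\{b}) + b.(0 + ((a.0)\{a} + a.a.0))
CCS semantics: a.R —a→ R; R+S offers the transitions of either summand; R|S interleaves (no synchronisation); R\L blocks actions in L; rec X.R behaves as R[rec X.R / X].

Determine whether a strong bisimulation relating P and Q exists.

P ~ Q

P's transition system — 6 states:
  s0 = b.a.(a.0 + 0\{b}) + b.((a.0)\{a} + a.a.0) → -b-> s1, -b-> s2
  s1 = (a.0)\{a} + a.a.0 → -a-> s3
  s2 = a.(a.0 + 0\{b}) → -a-> s4
  s3 = a.0 → -a-> s5
  s4 = a.0 + 0\{b} → -a-> s5
  s5 = 0 → stopped
Q's transition system — 6 states:
  t0 = b.a.(a.0 + 0\{b}) + b.(0 + ((a.0)\{a} + a.a.0)) → -b-> t1, -b-> t2
  t1 = 0 + ((a.0)\{a} + a.a.0) → -a-> t3
  t2 = a.(a.0 + 0\{b}) → -a-> t4
  t3 = a.0 → -a-> t5
  t4 = a.0 + 0\{b} → -a-> t5
  t5 = 0 → stopped
Coarsest stable partition (strong bisimilarity classes):
  B0 = {s0, t0}
  B1 = {s1, s2, t1, t2}
  B2 = {s3, s4, t3, t4}
  B3 = {s5, t5}
s0 ∈ B0, t0 ∈ B0 → same block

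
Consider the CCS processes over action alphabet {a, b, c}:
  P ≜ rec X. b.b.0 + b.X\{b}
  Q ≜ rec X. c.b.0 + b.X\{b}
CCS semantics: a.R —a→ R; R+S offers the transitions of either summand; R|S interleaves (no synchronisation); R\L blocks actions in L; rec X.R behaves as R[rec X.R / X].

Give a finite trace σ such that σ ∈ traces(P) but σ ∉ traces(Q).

bb

LTS(P): 4 reachable states
  m0 = rec X. b.b.0 + b.X\{b} ⊢ -b-> m1, -b-> m2
  m1 = (rec X. b.b.0 + b.X\{b})\{b} ⊢ (no moves)
  m2 = b.0 ⊢ -b-> m3
  m3 = 0 ⊢ (no moves)
LTS(Q): 5 reachable states
  n0 = rec X. c.b.0 + b.X\{b} ⊢ -b-> n1, -c-> n2
  n1 = (rec X. c.b.0 + b.X\{b})\{b} ⊢ -c-> n3
  n2 = b.0 ⊢ -b-> n4
  n3 = (b.0)\{b} ⊢ (no moves)
  n4 = 0 ⊢ (no moves)
Trace ⟨bb⟩ through P, begin at {m0}:
  step 1 (b): {m1, m2}
  step 2 (b): {m3}
  — P admits the full trace.
Trace ⟨bb⟩ through Q, begin at {n0}:
  step 1 (b): {n1}
  step 2 (b): no successor for Q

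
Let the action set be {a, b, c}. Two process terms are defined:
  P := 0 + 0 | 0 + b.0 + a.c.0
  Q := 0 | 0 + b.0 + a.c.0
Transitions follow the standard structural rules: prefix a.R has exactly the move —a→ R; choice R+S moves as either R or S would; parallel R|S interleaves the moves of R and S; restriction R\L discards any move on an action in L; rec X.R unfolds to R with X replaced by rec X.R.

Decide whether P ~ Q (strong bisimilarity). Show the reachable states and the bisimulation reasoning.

P's transition system — 3 states:
  m0 = 0 + 0 | 0 + b.0 + a.c.0 has moves ··a··> m1, ··b··> m2
  m1 = c.0 has moves ··c··> m2
  m2 = 0 has moves (no moves)
Q's transition system — 3 states:
  n0 = 0 | 0 + b.0 + a.c.0 has moves ··a··> n1, ··b··> n2
  n1 = c.0 has moves ··c··> n2
  n2 = 0 has moves (no moves)
Bisimilarity quotient blocks:
  B0 = {m0, n0}
  B1 = {m2, n2}
  B2 = {m1, n1}
m0 ∈ B0, n0 ∈ B0 → same block

bisimilar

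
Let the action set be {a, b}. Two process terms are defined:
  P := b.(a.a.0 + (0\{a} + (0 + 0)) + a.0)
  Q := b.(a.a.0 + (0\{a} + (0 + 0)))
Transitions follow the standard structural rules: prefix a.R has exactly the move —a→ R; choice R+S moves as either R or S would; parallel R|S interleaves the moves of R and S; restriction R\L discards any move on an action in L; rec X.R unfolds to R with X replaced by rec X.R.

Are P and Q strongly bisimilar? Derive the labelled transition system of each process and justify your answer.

P ≁ Q

P's transition system — 4 states:
  m0 = b.(a.a.0 + (0\{a} + (0 + 0)) + a.0) has moves -b-> m1
  m1 = a.a.0 + (0\{a} + (0 + 0)) + a.0 has moves -a-> m2, -a-> m3
  m2 = 0 has moves (no moves)
  m3 = a.0 has moves -a-> m2
Q's transition system — 4 states:
  n0 = b.(a.a.0 + (0\{a} + (0 + 0))) has moves -b-> n1
  n1 = a.a.0 + (0\{a} + (0 + 0)) has moves -a-> n2
  n2 = a.0 has moves -a-> n3
  n3 = 0 has moves (no moves)
Coarsest stable partition (strong bisimilarity classes):
  B0 = {m0}
  B1 = {m1}
  B2 = {m2, n3}
  B3 = {m3, n2}
  B4 = {n0}
  B5 = {n1}
m0 ∈ B0, n0 ∈ B4 → different blocks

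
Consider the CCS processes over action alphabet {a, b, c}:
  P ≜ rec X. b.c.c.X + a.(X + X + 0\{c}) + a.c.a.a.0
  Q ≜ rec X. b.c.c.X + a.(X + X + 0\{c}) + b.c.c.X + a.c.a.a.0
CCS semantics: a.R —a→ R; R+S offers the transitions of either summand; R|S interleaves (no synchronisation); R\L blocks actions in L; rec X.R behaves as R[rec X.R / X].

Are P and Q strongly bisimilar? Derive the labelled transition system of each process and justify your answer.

bisimilar

Reachable graph of P (8 states):
  u0 = rec X. b.c.c.X + a.(X + X + 0\{c}) + a.c.a.a.0 → -a-> u1, -a-> u2, -b-> u3
  u1 = (rec X. b.c.c.X + a.(X + X + 0\{c}) + a.c.a.a.0) + (rec X. b.c.c.X + a.(X + X + 0\{c}) + a.c.a.a.0) + 0\{c} → -a-> u1, -a-> u2, -b-> u3
  u2 = c.a.a.0 → -c-> u4
  u3 = c.c.(rec X. b.c.c.X + a.(X + X + 0\{c}) + a.c.a.a.0) → -c-> u5
  u4 = a.a.0 → -a-> u6
  u5 = c.(rec X. b.c.c.X + a.(X + X + 0\{c}) + a.c.a.a.0) → -c-> u0
  u6 = a.0 → -a-> u7
  u7 = 0 → deadlocked
Reachable graph of Q (8 states):
  v0 = rec X. b.c.c.X + a.(X + X + 0\{c}) + b.c.c.X + a.c.a.a.0 → -a-> v1, -a-> v2, -b-> v3
  v1 = (rec X. b.c.c.X + a.(X + X + 0\{c}) + b.c.c.X + a.c.a.a.0) + (rec X. b.c.c.X + a.(X + X + 0\{c}) + b.c.c.X + a.c.a.a.0) + 0\{c} → -a-> v1, -a-> v2, -b-> v3
  v2 = c.a.a.0 → -c-> v4
  v3 = c.c.(rec X. b.c.c.X + a.(X + X + 0\{c}) + b.c.c.X + a.c.a.a.0) → -c-> v5
  v4 = a.a.0 → -a-> v6
  v5 = c.(rec X. b.c.c.X + a.(X + X + 0\{c}) + b.c.c.X + a.c.a.a.0) → -c-> v0
  v6 = a.0 → -a-> v7
  v7 = 0 → deadlocked
Partition-refinement fixed point:
  B0 = {u0, u1, v0, v1}
  B1 = {u2, v2}
  B2 = {u4, v4}
  B3 = {u6, v6}
  B4 = {u7, v7}
  B5 = {u3, v3}
  B6 = {u5, v5}
u0 ∈ B0, v0 ∈ B0 → same block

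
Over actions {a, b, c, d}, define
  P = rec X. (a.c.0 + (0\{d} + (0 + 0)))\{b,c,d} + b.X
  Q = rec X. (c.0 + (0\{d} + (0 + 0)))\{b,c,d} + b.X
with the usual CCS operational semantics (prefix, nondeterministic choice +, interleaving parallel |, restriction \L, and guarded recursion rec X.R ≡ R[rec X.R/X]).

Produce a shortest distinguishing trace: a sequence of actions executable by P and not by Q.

a

P's transition system — 2 states:
  p0 = rec X. (a.c.0 + (0\{d} + (0 + 0)))\{b,c,d} + b.X → —a→ p1, —b→ p0
  p1 = (c.0)\{b,c,d} → stopped
Q's transition system — 1 states:
  q0 = rec X. (c.0 + (0\{d} + (0 + 0)))\{b,c,d} + b.X → —b→ q0
Executing a from P (initial set {p0}):
  after a @ step 1: {p1}
  ✓ P
Executing a from Q (initial set {q0}):
  after a @ step 1: ∅ (Q stuck)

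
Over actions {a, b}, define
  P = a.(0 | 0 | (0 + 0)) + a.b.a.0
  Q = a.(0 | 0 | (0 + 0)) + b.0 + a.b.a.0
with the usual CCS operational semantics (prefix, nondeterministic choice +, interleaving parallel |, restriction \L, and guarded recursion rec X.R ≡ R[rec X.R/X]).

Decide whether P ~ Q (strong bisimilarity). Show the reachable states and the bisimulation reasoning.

P's transition system — 5 states:
  p0 = a.(0 | 0 | (0 + 0)) + a.b.a.0 → ··a··> p1, ··a··> p2
  p1 = 0 | 0 | (0 + 0) → ·
  p2 = b.a.0 → ··b··> p3
  p3 = a.0 → ··a··> p4
  p4 = 0 → ·
Q's transition system — 5 states:
  q0 = a.(0 | 0 | (0 + 0)) + b.0 + a.b.a.0 → ··a··> q1, ··a··> q2, ··b··> q3
  q1 = 0 | 0 | (0 + 0) → ·
  q2 = b.a.0 → ··b··> q4
  q3 = 0 → ·
  q4 = a.0 → ··a··> q3
Partition-refinement fixed point:
  B0 = {p0}
  B1 = {p1, p4, q1, q3}
  B2 = {p2, q2}
  B3 = {p3, q4}
  B4 = {q0}
p0 ∈ B0, q0 ∈ B4 → different blocks

not bisimilar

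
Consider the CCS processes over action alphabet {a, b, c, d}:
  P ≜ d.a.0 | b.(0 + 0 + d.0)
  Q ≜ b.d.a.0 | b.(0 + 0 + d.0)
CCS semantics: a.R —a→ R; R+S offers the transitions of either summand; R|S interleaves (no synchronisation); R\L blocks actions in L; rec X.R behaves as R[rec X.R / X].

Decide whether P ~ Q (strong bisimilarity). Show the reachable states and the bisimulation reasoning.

P's transition system — 9 states:
  m0 = d.a.0 | b.(0 + 0 + d.0) → =b=> m1, =d=> m2
  m1 = d.a.0 | (0 + 0 + d.0) → =d=> m3, =d=> m4
  m2 = a.0 | b.(0 + 0 + d.0) → =a=> m5, =b=> m3
  m3 = a.0 | (0 + 0 + d.0) → =a=> m6, =d=> m7
  m4 = d.a.0 | 0 → =d=> m7
  m5 = 0 | b.(0 + 0 + d.0) → =b=> m6
  m6 = 0 | (0 + 0 + d.0) → =d=> m8
  m7 = a.0 | 0 → =a=> m8
  m8 = 0 | 0 → stopped
Q's transition system — 12 states:
  n0 = b.d.a.0 | b.(0 + 0 + d.0) → =b=> n1, =b=> n2
  n1 = b.d.a.0 | (0 + 0 + d.0) → =b=> n3, =d=> n4
  n2 = d.a.0 | b.(0 + 0 + d.0) → =b=> n3, =d=> n5
  n3 = d.a.0 | (0 + 0 + d.0) → =d=> n6, =d=> n7
  n4 = b.d.a.0 | 0 → =b=> n7
  n5 = a.0 | b.(0 + 0 + d.0) → =a=> n8, =b=> n6
  n6 = a.0 | (0 + 0 + d.0) → =a=> n9, =d=> n10
  n7 = d.a.0 | 0 → =d=> n10
  n8 = 0 | b.(0 + 0 + d.0) → =b=> n9
  n9 = 0 | (0 + 0 + d.0) → =d=> n11
  n10 = a.0 | 0 → =a=> n11
  n11 = 0 | 0 → stopped
Coarsest stable partition (strong bisimilarity classes):
  B0 = {m0, n2}
  B1 = {m1, n3}
  B2 = {m4, n7}
  B3 = {m7, n10}
  B4 = {m8, n11}
  B5 = {m3, n6}
  B6 = {m6, n9}
  B7 = {m2, n5}
  B8 = {m5, n8}
  B9 = {n0}
  B10 = {n1}
  B11 = {n4}
m0 ∈ B0, n0 ∈ B9 → different blocks

P ≁ Q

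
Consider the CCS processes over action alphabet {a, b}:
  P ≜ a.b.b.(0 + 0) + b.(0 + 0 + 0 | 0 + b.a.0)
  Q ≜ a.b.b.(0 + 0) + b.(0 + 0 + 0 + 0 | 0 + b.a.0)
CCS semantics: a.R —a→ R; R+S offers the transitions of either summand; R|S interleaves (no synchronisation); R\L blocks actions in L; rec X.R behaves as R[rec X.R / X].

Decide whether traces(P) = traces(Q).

P's transition system — 7 states:
  m0 = a.b.b.(0 + 0) + b.(0 + 0 + 0 | 0 + b.a.0) :: -a-> m1, -b-> m2
  m1 = b.b.(0 + 0) :: -b-> m3
  m2 = 0 + 0 + 0 | 0 + b.a.0 :: -b-> m4
  m3 = b.(0 + 0) :: -b-> m5
  m4 = a.0 :: -a-> m6
  m5 = 0 + 0 :: ∅
  m6 = 0 :: ∅
Q's transition system — 7 states:
  n0 = a.b.b.(0 + 0) + b.(0 + 0 + 0 + 0 | 0 + b.a.0) :: -a-> n1, -b-> n2
  n1 = b.b.(0 + 0) :: -b-> n3
  n2 = 0 + 0 + 0 + 0 | 0 + b.a.0 :: -b-> n4
  n3 = b.(0 + 0) :: -b-> n5
  n4 = a.0 :: -a-> n6
  n5 = 0 + 0 :: ∅
  n6 = 0 :: ∅
Coarsest stable partition (strong bisimilarity classes):
  B0 = {m0, n0}
  B1 = {m1, n1}
  B2 = {m3, n3}
  B3 = {m5, m6, n5, n6}
  B4 = {m2, n2}
  B5 = {m4, n4}
m0 ∈ B0, n0 ∈ B0 → same block
Bisimilar ⇒ trace-equivalent.

YES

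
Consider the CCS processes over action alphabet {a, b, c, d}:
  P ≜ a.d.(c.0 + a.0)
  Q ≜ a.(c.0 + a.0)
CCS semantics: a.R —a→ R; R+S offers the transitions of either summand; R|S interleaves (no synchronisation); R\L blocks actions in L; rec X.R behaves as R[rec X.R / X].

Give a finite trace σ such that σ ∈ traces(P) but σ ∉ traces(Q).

ad

LTS(P): 4 reachable states
  s0 = a.d.(c.0 + a.0) has moves =a=> s1
  s1 = d.(c.0 + a.0) has moves =d=> s2
  s2 = c.0 + a.0 has moves =a=> s3, =c=> s3
  s3 = 0 has moves stopped
LTS(Q): 3 reachable states
  t0 = a.(c.0 + a.0) has moves =a=> t1
  t1 = c.0 + a.0 has moves =a=> t2, =c=> t2
  t2 = 0 has moves stopped
Trace ⟨ad⟩ through P, begin at {s0}:
  [1] a ⇒ {s1}
  [2] d ⇒ {s2}
  ✓ P
Trace ⟨ad⟩ through Q, begin at {t0}:
  [1] a ⇒ {t1}
  [2] d ⇒ no successor for Q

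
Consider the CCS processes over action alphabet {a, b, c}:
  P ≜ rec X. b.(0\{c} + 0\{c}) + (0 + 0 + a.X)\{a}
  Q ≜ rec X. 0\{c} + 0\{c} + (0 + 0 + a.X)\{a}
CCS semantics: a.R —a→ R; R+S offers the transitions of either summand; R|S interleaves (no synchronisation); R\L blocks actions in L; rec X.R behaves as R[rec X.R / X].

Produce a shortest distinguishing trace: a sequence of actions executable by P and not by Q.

LTS(P): 2 reachable states
  p0 = rec X. b.(0\{c} + 0\{c}) + (0 + 0 + a.X)\{a} :: ··b··> p1
  p1 = 0\{c} + 0\{c} :: stopped
LTS(Q): 1 reachable states
  q0 = rec X. 0\{c} + 0\{c} + (0 + 0 + a.X)\{a} :: stopped
Executing b from P (initial set {p0}):
  [1] b ⇒ {p1}
  — P admits the full trace.
Executing b from Q (initial set {q0}):
  [1] b ⇒ no successor for Q

b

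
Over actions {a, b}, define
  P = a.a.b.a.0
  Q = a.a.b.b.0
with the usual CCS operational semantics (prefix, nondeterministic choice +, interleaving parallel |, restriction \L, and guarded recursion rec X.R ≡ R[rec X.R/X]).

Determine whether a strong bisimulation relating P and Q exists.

LTS(P): 5 reachable states
  p0 = a.a.b.a.0 ⊢ ··a··> p1
  p1 = a.b.a.0 ⊢ ··a··> p2
  p2 = b.a.0 ⊢ ··b··> p3
  p3 = a.0 ⊢ ··a··> p4
  p4 = 0 ⊢ stopped
LTS(Q): 5 reachable states
  q0 = a.a.b.b.0 ⊢ ··a··> q1
  q1 = a.b.b.0 ⊢ ··a··> q2
  q2 = b.b.0 ⊢ ··b··> q3
  q3 = b.0 ⊢ ··b··> q4
  q4 = 0 ⊢ stopped
Partition-refinement fixed point:
  B0 = {p0}
  B1 = {p1}
  B2 = {p2}
  B3 = {p3}
  B4 = {p4, q4}
  B5 = {q0}
  B6 = {q1}
  B7 = {q2}
  B8 = {q3}
p0 ∈ B0, q0 ∈ B5 → different blocks

not bisimilar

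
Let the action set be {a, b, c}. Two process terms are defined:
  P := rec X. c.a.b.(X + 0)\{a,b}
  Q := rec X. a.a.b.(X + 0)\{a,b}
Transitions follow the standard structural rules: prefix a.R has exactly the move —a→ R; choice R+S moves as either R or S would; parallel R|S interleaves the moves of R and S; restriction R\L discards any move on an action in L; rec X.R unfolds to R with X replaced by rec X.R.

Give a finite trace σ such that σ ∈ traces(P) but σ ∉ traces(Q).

P's transition system — 5 states:
  p0 = rec X. c.a.b.(X + 0)\{a,b} has moves --c--▸ p1
  p1 = a.b.((rec X. c.a.b.(X + 0)\{a,b}) + 0)\{a,b} has moves --a--▸ p2
  p2 = b.((rec X. c.a.b.(X + 0)\{a,b}) + 0)\{a,b} has moves --b--▸ p3
  p3 = ((rec X. c.a.b.(X + 0)\{a,b}) + 0)\{a,b} has moves --c--▸ p4
  p4 = (a.b.((rec X. c.a.b.(X + 0)\{a,b}) + 0)\{a,b})\{a,b} has moves deadlocked
Q's transition system — 4 states:
  q0 = rec X. a.a.b.(X + 0)\{a,b} has moves --a--▸ q1
  q1 = a.b.((rec X. a.a.b.(X + 0)\{a,b}) + 0)\{a,b} has moves --a--▸ q2
  q2 = b.((rec X. a.a.b.(X + 0)\{a,b}) + 0)\{a,b} has moves --b--▸ q3
  q3 = ((rec X. a.a.b.(X + 0)\{a,b}) + 0)\{a,b} has moves deadlocked
Trace ⟨c⟩ through P, begin at {p0}:
  step 1 (c): {p1}
  ✓ P
Trace ⟨c⟩ through Q, begin at {q0}:
  step 1 (c): ∅ (Q stuck)

c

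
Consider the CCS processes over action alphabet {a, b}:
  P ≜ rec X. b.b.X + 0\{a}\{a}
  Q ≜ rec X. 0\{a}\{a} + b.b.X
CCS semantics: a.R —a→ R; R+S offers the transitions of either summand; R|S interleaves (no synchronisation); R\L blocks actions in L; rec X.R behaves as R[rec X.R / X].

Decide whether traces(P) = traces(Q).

LTS(P): 2 reachable states
  u0 = rec X. b.b.X + 0\{a}\{a} :: —b→ u1
  u1 = b.(rec X. b.b.X + 0\{a}\{a}) :: —b→ u0
LTS(Q): 2 reachable states
  v0 = rec X. 0\{a}\{a} + b.b.X :: —b→ v1
  v1 = b.(rec X. 0\{a}\{a} + b.b.X) :: —b→ v0
Bisimilarity quotient blocks:
  B0 = {u0, u1, v0, v1}
u0 ∈ B0, v0 ∈ B0 → same block
Bisimilar ⇒ trace-equivalent.

YES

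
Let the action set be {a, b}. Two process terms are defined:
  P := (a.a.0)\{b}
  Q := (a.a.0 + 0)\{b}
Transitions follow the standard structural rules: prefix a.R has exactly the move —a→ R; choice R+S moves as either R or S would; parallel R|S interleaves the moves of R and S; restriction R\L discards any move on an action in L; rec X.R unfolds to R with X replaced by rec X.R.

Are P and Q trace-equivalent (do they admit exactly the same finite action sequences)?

Reachable graph of P (3 states):
  m0 = (a.a.0)\{b} has moves —a→ m1
  m1 = (a.0)\{b} has moves —a→ m2
  m2 = 0\{b} has moves (no moves)
Reachable graph of Q (3 states):
  n0 = (a.a.0 + 0)\{b} has moves —a→ n1
  n1 = (a.0)\{b} has moves —a→ n2
  n2 = 0\{b} has moves (no moves)
Bisimilarity quotient blocks:
  B0 = {m0, n0}
  B1 = {m1, n1}
  B2 = {m2, n2}
m0 ∈ B0, n0 ∈ B0 → same block
Bisimilar ⇒ trace-equivalent.

trace-equivalent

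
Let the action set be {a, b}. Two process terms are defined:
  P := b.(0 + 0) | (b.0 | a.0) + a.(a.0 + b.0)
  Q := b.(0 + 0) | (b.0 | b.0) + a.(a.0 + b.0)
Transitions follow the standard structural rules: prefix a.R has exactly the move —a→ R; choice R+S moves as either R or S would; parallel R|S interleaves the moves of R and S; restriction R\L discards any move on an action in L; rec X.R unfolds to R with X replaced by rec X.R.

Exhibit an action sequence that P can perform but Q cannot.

LTS(P): 10 reachable states
  s0 = b.(0 + 0) | (b.0 | a.0) + a.(a.0 + b.0) → -a-> s1, -a-> s2, -b-> s3, -b-> s4
  s1 = a.0 + b.0 → -a-> s5, -b-> s5
  s2 = b.(0 + 0) | (b.0 | 0) → -b-> s6, -b-> s7
  s3 = (0 + 0) | (b.0 | a.0) → -a-> s6, -b-> s8
  s4 = b.(0 + 0) | (0 | a.0) → -a-> s7, -b-> s8
  s5 = 0 → deadlocked
  s6 = (0 + 0) | (b.0 | 0) → -b-> s9
  s7 = b.(0 + 0) | (0 | 0) → -b-> s9
  s8 = (0 + 0) | (0 | a.0) → -a-> s9
  s9 = (0 + 0) | (0 | 0) → deadlocked
LTS(Q): 10 reachable states
  t0 = b.(0 + 0) | (b.0 | b.0) + a.(a.0 + b.0) → -a-> t1, -b-> t2, -b-> t3, -b-> t4
  t1 = a.0 + b.0 → -a-> t5, -b-> t5
  t2 = (0 + 0) | (b.0 | b.0) → -b-> t6, -b-> t7
  t3 = b.(0 + 0) | (0 | b.0) → -b-> t6, -b-> t8
  t4 = b.(0 + 0) | (b.0 | 0) → -b-> t7, -b-> t8
  t5 = 0 → deadlocked
  t6 = (0 + 0) | (0 | b.0) → -b-> t9
  t7 = (0 + 0) | (b.0 | 0) → -b-> t9
  t8 = b.(0 + 0) | (0 | 0) → -b-> t9
  t9 = (0 + 0) | (0 | 0) → deadlocked
Trace ⟨ba⟩ through P, begin at {s0}:
  after b @ step 1: {s3, s4}
  after a @ step 2: {s6, s7}
  — P admits the full trace.
Trace ⟨ba⟩ through Q, begin at {t0}:
  after b @ step 1: {t2, t3, t4}
  after a @ step 2: ∅ (Q stuck)

ba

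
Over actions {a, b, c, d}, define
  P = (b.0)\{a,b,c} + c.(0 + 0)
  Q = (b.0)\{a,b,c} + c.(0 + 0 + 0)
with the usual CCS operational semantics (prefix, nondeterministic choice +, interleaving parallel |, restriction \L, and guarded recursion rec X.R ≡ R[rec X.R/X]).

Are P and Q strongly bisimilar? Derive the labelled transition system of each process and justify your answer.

P's transition system — 2 states:
  s0 = (b.0)\{a,b,c} + c.(0 + 0) | -c-> s1
  s1 = 0 + 0 | ·
Q's transition system — 2 states:
  t0 = (b.0)\{a,b,c} + c.(0 + 0 + 0) | -c-> t1
  t1 = 0 + 0 + 0 | ·
Bisimilarity quotient blocks:
  B0 = {s0, t0}
  B1 = {s1, t1}
s0 ∈ B0, t0 ∈ B0 → same block

P ~ Q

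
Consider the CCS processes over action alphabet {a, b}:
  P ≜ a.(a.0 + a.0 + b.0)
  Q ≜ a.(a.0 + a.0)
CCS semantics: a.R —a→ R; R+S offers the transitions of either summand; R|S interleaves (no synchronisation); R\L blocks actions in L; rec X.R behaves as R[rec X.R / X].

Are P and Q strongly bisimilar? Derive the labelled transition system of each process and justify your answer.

Reachable graph of P (3 states):
  u0 = a.(a.0 + a.0 + b.0) ⊢ =a=> u1
  u1 = a.0 + a.0 + b.0 ⊢ =a=> u2, =b=> u2
  u2 = 0 ⊢ stopped
Reachable graph of Q (3 states):
  v0 = a.(a.0 + a.0) ⊢ =a=> v1
  v1 = a.0 + a.0 ⊢ =a=> v2
  v2 = 0 ⊢ stopped
Partition-refinement fixed point:
  B0 = {u0}
  B1 = {u1}
  B2 = {u2, v2}
  B3 = {v0}
  B4 = {v1}
u0 ∈ B0, v0 ∈ B3 → different blocks

NO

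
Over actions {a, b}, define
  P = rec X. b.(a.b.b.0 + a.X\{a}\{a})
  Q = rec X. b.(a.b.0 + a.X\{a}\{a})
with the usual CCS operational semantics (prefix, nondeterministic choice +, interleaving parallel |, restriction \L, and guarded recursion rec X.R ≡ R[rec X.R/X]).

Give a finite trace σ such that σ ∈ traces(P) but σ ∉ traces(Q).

LTS(P): 7 reachable states
  u0 = rec X. b.(a.b.b.0 + a.X\{a}\{a}) has moves =b=> u1
  u1 = a.b.b.0 + a.(rec X. b.(a.b.b.0 + a.X\{a}\{a}))\{a}\{a} has moves =a=> u2, =a=> u3
  u2 = (rec X. b.(a.b.b.0 + a.X\{a}\{a}))\{a}\{a} has moves =b=> u4
  u3 = b.b.0 has moves =b=> u5
  u4 = (a.b.b.0 + a.(rec X. b.(a.b.b.0 + a.X\{a}\{a}))\{a}\{a})\{a}\{a} has moves stopped
  u5 = b.0 has moves =b=> u6
  u6 = 0 has moves stopped
LTS(Q): 6 reachable states
  v0 = rec X. b.(a.b.0 + a.X\{a}\{a}) has moves =b=> v1
  v1 = a.b.0 + a.(rec X. b.(a.b.0 + a.X\{a}\{a}))\{a}\{a} has moves =a=> v2, =a=> v3
  v2 = (rec X. b.(a.b.0 + a.X\{a}\{a}))\{a}\{a} has moves =b=> v4
  v3 = b.0 has moves =b=> v5
  v4 = (a.b.0 + a.(rec X. b.(a.b.0 + a.X\{a}\{a}))\{a}\{a})\{a}\{a} has moves stopped
  v5 = 0 has moves stopped
Trace ⟨babb⟩ through P, begin at {u0}:
  [1] b ⇒ {u1}
  [2] a ⇒ {u2, u3}
  [3] b ⇒ {u4, u5}
  [4] b ⇒ {u6}
  ✓ P
Trace ⟨babb⟩ through Q, begin at {v0}:
  [1] b ⇒ {v1}
  [2] a ⇒ {v2, v3}
  [3] b ⇒ {v4, v5}
  [4] b ⇒ ∅  — Q cannot continue

babb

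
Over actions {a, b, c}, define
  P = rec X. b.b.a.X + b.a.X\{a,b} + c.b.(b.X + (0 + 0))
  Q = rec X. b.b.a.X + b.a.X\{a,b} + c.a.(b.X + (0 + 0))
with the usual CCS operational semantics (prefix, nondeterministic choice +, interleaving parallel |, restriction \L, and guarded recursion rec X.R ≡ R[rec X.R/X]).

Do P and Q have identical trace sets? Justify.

P's transition system — 8 states:
  s0 = rec X. b.b.a.X + b.a.X\{a,b} + c.b.(b.X + (0 + 0)) ⊢ —b→ s1, —b→ s2, —c→ s3
  s1 = a.(rec X. b.b.a.X + b.a.X\{a,b} + c.b.(b.X + (0 + 0)))\{a,b} ⊢ —a→ s4
  s2 = b.a.(rec X. b.b.a.X + b.a.X\{a,b} + c.b.(b.X + (0 + 0))) ⊢ —b→ s5
  s3 = b.(b.(rec X. b.b.a.X + b.a.X\{a,b} + c.b.(b.X + (0 + 0))) + (0 + 0)) ⊢ —b→ s6
  s4 = (rec X. b.b.a.X + b.a.X\{a,b} + c.b.(b.X + (0 + 0)))\{a,b} ⊢ —c→ s7
  s5 = a.(rec X. b.b.a.X + b.a.X\{a,b} + c.b.(b.X + (0 + 0))) ⊢ —a→ s0
  s6 = b.(rec X. b.b.a.X + b.a.X\{a,b} + c.b.(b.X + (0 + 0))) + (0 + 0) ⊢ —b→ s0
  s7 = (b.(b.(rec X. b.b.a.X + b.a.X\{a,b} + c.b.(b.X + (0 + 0))) + (0 + 0)))\{a,b} ⊢ ∅
Q's transition system — 8 states:
  t0 = rec X. b.b.a.X + b.a.X\{a,b} + c.a.(b.X + (0 + 0)) ⊢ —b→ t1, —b→ t2, —c→ t3
  t1 = a.(rec X. b.b.a.X + b.a.X\{a,b} + c.a.(b.X + (0 + 0)))\{a,b} ⊢ —a→ t4
  t2 = b.a.(rec X. b.b.a.X + b.a.X\{a,b} + c.a.(b.X + (0 + 0))) ⊢ —b→ t5
  t3 = a.(b.(rec X. b.b.a.X + b.a.X\{a,b} + c.a.(b.X + (0 + 0))) + (0 + 0)) ⊢ —a→ t6
  t4 = (rec X. b.b.a.X + b.a.X\{a,b} + c.a.(b.X + (0 + 0)))\{a,b} ⊢ —c→ t7
  t5 = a.(rec X. b.b.a.X + b.a.X\{a,b} + c.a.(b.X + (0 + 0))) ⊢ —a→ t0
  t6 = b.(rec X. b.b.a.X + b.a.X\{a,b} + c.a.(b.X + (0 + 0))) + (0 + 0) ⊢ —b→ t0
  t7 = (a.(b.(rec X. b.b.a.X + b.a.X\{a,b} + c.a.(b.X + (0 + 0))) + (0 + 0)))\{a,b} ⊢ ∅
Trace ⟨cb⟩ through P, begin at {s0}:
  after c @ step 1: {s3}
  after b @ step 2: {s6}
  — P admits the full trace.
Trace ⟨cb⟩ through Q, begin at {t0}:
  after c @ step 1: {t3}
  after b @ step 2: no successor for Q

traces(P) ≠ traces(Q) — witness ⟨cb⟩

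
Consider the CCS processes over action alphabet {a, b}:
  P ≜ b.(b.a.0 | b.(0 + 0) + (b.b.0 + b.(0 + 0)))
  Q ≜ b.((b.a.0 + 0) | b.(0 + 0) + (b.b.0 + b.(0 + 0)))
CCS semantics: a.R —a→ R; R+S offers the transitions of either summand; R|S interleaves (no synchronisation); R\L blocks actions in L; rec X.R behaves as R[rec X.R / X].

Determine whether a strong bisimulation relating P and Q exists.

bisimilar

Reachable graph of P (10 states):
  s0 = b.(b.a.0 | b.(0 + 0) + (b.b.0 + b.(0 + 0))) has moves —b→ s1
  s1 = b.a.0 | b.(0 + 0) + (b.b.0 + b.(0 + 0)) has moves —b→ s2, —b→ s3, —b→ s4, —b→ s5
  s2 = 0 + 0 has moves stopped
  s3 = a.0 | b.(0 + 0) has moves —a→ s6, —b→ s7
  s4 = b.0 has moves —b→ s8
  s5 = b.a.0 | (0 + 0) has moves —b→ s7
  s6 = 0 | b.(0 + 0) has moves —b→ s9
  s7 = a.0 | (0 + 0) has moves —a→ s9
  s8 = 0 has moves stopped
  s9 = 0 | (0 + 0) has moves stopped
Reachable graph of Q (10 states):
  t0 = b.((b.a.0 + 0) | b.(0 + 0) + (b.b.0 + b.(0 + 0))) has moves —b→ t1
  t1 = (b.a.0 + 0) | b.(0 + 0) + (b.b.0 + b.(0 + 0)) has moves —b→ t2, —b→ t3, —b→ t4, —b→ t5
  t2 = (b.a.0 + 0) | (0 + 0) has moves —b→ t6
  t3 = 0 + 0 has moves stopped
  t4 = a.0 | b.(0 + 0) has moves —a→ t7, —b→ t6
  t5 = b.0 has moves —b→ t8
  t6 = a.0 | (0 + 0) has moves —a→ t9
  t7 = 0 | b.(0 + 0) has moves —b→ t9
  t8 = 0 has moves stopped
  t9 = 0 | (0 + 0) has moves stopped
Coarsest stable partition (strong bisimilarity classes):
  B0 = {s0, t0}
  B1 = {s1, t1}
  B2 = {s2, s8, s9, t3, t8, t9}
  B3 = {s3, t4}
  B4 = {s4, s6, t5, t7}
  B5 = {s7, t6}
  B6 = {s5, t2}
s0 ∈ B0, t0 ∈ B0 → same block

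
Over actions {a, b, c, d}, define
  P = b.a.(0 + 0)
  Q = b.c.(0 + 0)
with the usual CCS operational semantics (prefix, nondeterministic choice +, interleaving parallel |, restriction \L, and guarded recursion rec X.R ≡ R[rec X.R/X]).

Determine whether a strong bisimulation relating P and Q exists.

P ≁ Q

LTS(P): 3 reachable states
  u0 = b.a.(0 + 0) | --b--▸ u1
  u1 = a.(0 + 0) | --a--▸ u2
  u2 = 0 + 0 | ∅
LTS(Q): 3 reachable states
  v0 = b.c.(0 + 0) | --b--▸ v1
  v1 = c.(0 + 0) | --c--▸ v2
  v2 = 0 + 0 | ∅
Coarsest stable partition (strong bisimilarity classes):
  B0 = {u0}
  B1 = {u1}
  B2 = {u2, v2}
  B3 = {v0}
  B4 = {v1}
u0 ∈ B0, v0 ∈ B3 → different blocks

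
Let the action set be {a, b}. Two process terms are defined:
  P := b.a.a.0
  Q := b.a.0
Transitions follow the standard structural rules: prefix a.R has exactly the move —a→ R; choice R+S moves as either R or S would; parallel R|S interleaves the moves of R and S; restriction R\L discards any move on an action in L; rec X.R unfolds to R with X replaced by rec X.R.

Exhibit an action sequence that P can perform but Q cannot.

baa

LTS(P): 4 reachable states
  p0 = b.a.a.0 → --b--▸ p1
  p1 = a.a.0 → --a--▸ p2
  p2 = a.0 → --a--▸ p3
  p3 = 0 → ∅
LTS(Q): 3 reachable states
  q0 = b.a.0 → --b--▸ q1
  q1 = a.0 → --a--▸ q2
  q2 = 0 → ∅
Run σ = ⟨baa⟩ on P: start {p0}
  [1] b ⇒ {p1}
  [2] a ⇒ {p2}
  [3] a ⇒ {p3}
  P completes σ.
Run σ = ⟨baa⟩ on Q: start {q0}
  [1] b ⇒ {q1}
  [2] a ⇒ {q2}
  [3] a ⇒ ∅  — Q cannot continue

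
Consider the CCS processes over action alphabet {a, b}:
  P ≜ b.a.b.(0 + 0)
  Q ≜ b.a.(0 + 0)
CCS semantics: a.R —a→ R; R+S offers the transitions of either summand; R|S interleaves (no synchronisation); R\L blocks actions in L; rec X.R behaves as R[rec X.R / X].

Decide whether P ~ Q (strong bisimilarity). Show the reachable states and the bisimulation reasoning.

P ≁ Q

LTS(P): 4 reachable states
  m0 = b.a.b.(0 + 0) | ··b··> m1
  m1 = a.b.(0 + 0) | ··a··> m2
  m2 = b.(0 + 0) | ··b··> m3
  m3 = 0 + 0 | (no moves)
LTS(Q): 3 reachable states
  n0 = b.a.(0 + 0) | ··b··> n1
  n1 = a.(0 + 0) | ··a··> n2
  n2 = 0 + 0 | (no moves)
Bisimilarity quotient blocks:
  B0 = {m0}
  B1 = {m1}
  B2 = {m2}
  B3 = {m3, n2}
  B4 = {n0}
  B5 = {n1}
m0 ∈ B0, n0 ∈ B4 → different blocks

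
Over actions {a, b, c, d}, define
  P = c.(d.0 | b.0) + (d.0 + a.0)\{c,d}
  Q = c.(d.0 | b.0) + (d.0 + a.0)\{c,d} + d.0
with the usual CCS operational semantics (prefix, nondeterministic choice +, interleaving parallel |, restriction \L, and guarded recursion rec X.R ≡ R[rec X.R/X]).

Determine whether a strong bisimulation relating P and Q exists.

Reachable graph of P (6 states):
  m0 = c.(d.0 | b.0) + (d.0 + a.0)\{c,d} has moves --a--▸ m1, --c--▸ m2
  m1 = 0\{c,d} has moves (no moves)
  m2 = d.0 | b.0 has moves --b--▸ m3, --d--▸ m4
  m3 = d.0 | 0 has moves --d--▸ m5
  m4 = 0 | b.0 has moves --b--▸ m5
  m5 = 0 | 0 has moves (no moves)
Reachable graph of Q (7 states):
  n0 = c.(d.0 | b.0) + (d.0 + a.0)\{c,d} + d.0 has moves --a--▸ n1, --c--▸ n2, --d--▸ n3
  n1 = 0\{c,d} has moves (no moves)
  n2 = d.0 | b.0 has moves --b--▸ n4, --d--▸ n5
  n3 = 0 has moves (no moves)
  n4 = d.0 | 0 has moves --d--▸ n6
  n5 = 0 | b.0 has moves --b--▸ n6
  n6 = 0 | 0 has moves (no moves)
Partition-refinement fixed point:
  B0 = {m0}
  B1 = {m2, n2}
  B2 = {m3, n4}
  B3 = {m1, m5, n1, n3, n6}
  B4 = {m4, n5}
  B5 = {n0}
m0 ∈ B0, n0 ∈ B5 → different blocks

not bisimilar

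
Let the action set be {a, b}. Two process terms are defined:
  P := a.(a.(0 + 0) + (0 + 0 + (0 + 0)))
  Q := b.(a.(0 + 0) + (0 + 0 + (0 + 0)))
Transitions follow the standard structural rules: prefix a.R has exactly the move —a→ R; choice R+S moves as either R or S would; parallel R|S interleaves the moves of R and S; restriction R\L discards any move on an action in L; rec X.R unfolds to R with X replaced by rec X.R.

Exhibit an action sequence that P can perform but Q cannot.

a

P's transition system — 3 states:
  p0 = a.(a.(0 + 0) + (0 + 0 + (0 + 0))) has moves --a--▸ p1
  p1 = a.(0 + 0) + (0 + 0 + (0 + 0)) has moves --a--▸ p2
  p2 = 0 + 0 has moves ·
Q's transition system — 3 states:
  q0 = b.(a.(0 + 0) + (0 + 0 + (0 + 0))) has moves --b--▸ q1
  q1 = a.(0 + 0) + (0 + 0 + (0 + 0)) has moves --a--▸ q2
  q2 = 0 + 0 has moves ·
Trace ⟨a⟩ through P, begin at {p0}:
  after a @ step 1: {p1}
  — P admits the full trace.
Trace ⟨a⟩ through Q, begin at {q0}:
  after a @ step 1: no successor for Q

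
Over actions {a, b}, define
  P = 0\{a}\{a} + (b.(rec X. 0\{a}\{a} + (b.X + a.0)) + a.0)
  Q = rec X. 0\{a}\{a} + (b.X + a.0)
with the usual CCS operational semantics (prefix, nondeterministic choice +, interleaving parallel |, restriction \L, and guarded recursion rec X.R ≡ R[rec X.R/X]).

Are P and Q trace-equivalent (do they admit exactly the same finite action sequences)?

LTS(P): 3 reachable states
  u0 = 0\{a}\{a} + (b.(rec X. 0\{a}\{a} + (b.X + a.0)) + a.0) :: -a-> u1, -b-> u2
  u1 = 0 :: ∅
  u2 = rec X. 0\{a}\{a} + (b.X + a.0) :: -a-> u1, -b-> u2
LTS(Q): 2 reachable states
  v0 = rec X. 0\{a}\{a} + (b.X + a.0) :: -a-> v1, -b-> v0
  v1 = 0 :: ∅
Partition-refinement fixed point:
  B0 = {u0, u2, v0}
  B1 = {u1, v1}
u0 ∈ B0, v0 ∈ B0 → same block
Bisimilar ⇒ trace-equivalent.

YES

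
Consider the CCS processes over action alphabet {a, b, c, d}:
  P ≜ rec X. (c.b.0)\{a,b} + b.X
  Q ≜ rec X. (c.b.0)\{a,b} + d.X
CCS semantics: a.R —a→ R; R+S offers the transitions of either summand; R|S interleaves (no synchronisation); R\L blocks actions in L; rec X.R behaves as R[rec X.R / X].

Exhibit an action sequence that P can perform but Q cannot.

b

Reachable graph of P (2 states):
  m0 = rec X. (c.b.0)\{a,b} + b.X → ··b··> m0, ··c··> m1
  m1 = (b.0)\{a,b} → (no moves)
Reachable graph of Q (2 states):
  n0 = rec X. (c.b.0)\{a,b} + d.X → ··c··> n1, ··d··> n0
  n1 = (b.0)\{a,b} → (no moves)
Executing b from P (initial set {m0}):
  step 1 (b): {m0}
  — P admits the full trace.
Executing b from Q (initial set {n0}):
  step 1 (b): no successor for Q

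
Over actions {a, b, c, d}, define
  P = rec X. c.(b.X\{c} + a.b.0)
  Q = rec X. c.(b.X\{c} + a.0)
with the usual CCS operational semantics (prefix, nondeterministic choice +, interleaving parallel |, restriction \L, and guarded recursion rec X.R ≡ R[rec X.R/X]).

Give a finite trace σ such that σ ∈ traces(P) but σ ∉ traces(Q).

P's transition system — 5 states:
  s0 = rec X. c.(b.X\{c} + a.b.0) has moves ··c··> s1
  s1 = b.(rec X. c.(b.X\{c} + a.b.0))\{c} + a.b.0 has moves ··a··> s2, ··b··> s3
  s2 = b.0 has moves ··b··> s4
  s3 = (rec X. c.(b.X\{c} + a.b.0))\{c} has moves deadlocked
  s4 = 0 has moves deadlocked
Q's transition system — 4 states:
  t0 = rec X. c.(b.X\{c} + a.0) has moves ··c··> t1
  t1 = b.(rec X. c.(b.X\{c} + a.0))\{c} + a.0 has moves ··a··> t2, ··b··> t3
  t2 = 0 has moves deadlocked
  t3 = (rec X. c.(b.X\{c} + a.0))\{c} has moves deadlocked
Trace ⟨cab⟩ through P, begin at {s0}:
  [1] c ⇒ {s1}
  [2] a ⇒ {s2}
  [3] b ⇒ {s4}
  ✓ P
Trace ⟨cab⟩ through Q, begin at {t0}:
  [1] c ⇒ {t1}
  [2] a ⇒ {t2}
  [3] b ⇒ ∅ (Q stuck)

cab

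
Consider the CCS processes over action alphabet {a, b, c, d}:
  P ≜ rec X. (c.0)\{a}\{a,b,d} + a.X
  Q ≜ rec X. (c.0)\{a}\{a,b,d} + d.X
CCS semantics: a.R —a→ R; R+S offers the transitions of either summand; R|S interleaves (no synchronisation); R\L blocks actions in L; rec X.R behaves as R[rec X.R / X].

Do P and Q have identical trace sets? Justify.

Reachable graph of P (2 states):
  m0 = rec X. (c.0)\{a}\{a,b,d} + a.X | -a-> m0, -c-> m1
  m1 = 0\{a}\{a,b,d} | deadlocked
Reachable graph of Q (2 states):
  n0 = rec X. (c.0)\{a}\{a,b,d} + d.X | -c-> n1, -d-> n0
  n1 = 0\{a}\{a,b,d} | deadlocked
Trace ⟨a⟩ through P, begin at {m0}:
  step 1 (a): {m0}
  — P admits the full trace.
Trace ⟨a⟩ through Q, begin at {n0}:
  step 1 (a): no successor for Q

NO — witness ⟨a⟩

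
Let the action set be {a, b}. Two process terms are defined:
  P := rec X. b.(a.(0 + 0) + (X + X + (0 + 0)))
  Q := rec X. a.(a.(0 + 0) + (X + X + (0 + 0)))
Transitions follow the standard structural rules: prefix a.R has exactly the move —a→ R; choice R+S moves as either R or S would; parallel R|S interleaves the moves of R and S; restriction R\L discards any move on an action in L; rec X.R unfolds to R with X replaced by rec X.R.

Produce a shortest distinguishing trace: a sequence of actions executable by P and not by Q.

P's transition system — 3 states:
  s0 = rec X. b.(a.(0 + 0) + (X + X + (0 + 0))) has moves ··b··> s1
  s1 = a.(0 + 0) + ((rec X. b.(a.(0 + 0) + (X + X + (0 + 0)))) + (rec X. b.(a.(0 + 0) + (X + X + (0 + 0)))) + (0 + 0)) has moves ··a··> s2, ··b··> s1
  s2 = 0 + 0 has moves ·
Q's transition system — 3 states:
  t0 = rec X. a.(a.(0 + 0) + (X + X + (0 + 0))) has moves ··a··> t1
  t1 = a.(0 + 0) + ((rec X. a.(a.(0 + 0) + (X + X + (0 + 0)))) + (rec X. a.(a.(0 + 0) + (X + X + (0 + 0)))) + (0 + 0)) has moves ··a··> t1, ··a··> t2
  t2 = 0 + 0 has moves ·
Trace ⟨b⟩ through P, begin at {s0}:
  [1] b ⇒ {s1}
  — P admits the full trace.
Trace ⟨b⟩ through Q, begin at {t0}:
  [1] b ⇒ ∅  — Q cannot continue

b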